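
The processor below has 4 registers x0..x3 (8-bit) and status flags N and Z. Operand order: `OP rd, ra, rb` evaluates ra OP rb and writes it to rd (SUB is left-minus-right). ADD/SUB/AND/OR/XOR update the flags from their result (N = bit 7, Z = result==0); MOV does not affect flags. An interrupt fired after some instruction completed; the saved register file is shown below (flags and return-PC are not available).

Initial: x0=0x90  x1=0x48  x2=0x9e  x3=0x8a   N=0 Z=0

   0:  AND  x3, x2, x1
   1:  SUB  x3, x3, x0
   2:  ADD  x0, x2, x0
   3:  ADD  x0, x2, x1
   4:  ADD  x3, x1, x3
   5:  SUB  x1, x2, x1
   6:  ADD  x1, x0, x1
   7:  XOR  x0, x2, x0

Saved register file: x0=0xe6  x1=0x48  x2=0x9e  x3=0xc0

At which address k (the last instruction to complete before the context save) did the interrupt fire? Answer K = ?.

K = 4

after  0: x0=0x90 x1=0x48 x2=0x9e x3=0x08  N=0 Z=0
after  1: x0=0x90 x1=0x48 x2=0x9e x3=0x78  N=0 Z=0
after  2: x0=0x2e x1=0x48 x2=0x9e x3=0x78  N=0 Z=0
after  3: x0=0xe6 x1=0x48 x2=0x9e x3=0x78  N=1 Z=0
after  4: x0=0xe6 x1=0x48 x2=0x9e x3=0xc0  N=1 Z=0
-- IRQ taken; context saved, return-PC = 5 --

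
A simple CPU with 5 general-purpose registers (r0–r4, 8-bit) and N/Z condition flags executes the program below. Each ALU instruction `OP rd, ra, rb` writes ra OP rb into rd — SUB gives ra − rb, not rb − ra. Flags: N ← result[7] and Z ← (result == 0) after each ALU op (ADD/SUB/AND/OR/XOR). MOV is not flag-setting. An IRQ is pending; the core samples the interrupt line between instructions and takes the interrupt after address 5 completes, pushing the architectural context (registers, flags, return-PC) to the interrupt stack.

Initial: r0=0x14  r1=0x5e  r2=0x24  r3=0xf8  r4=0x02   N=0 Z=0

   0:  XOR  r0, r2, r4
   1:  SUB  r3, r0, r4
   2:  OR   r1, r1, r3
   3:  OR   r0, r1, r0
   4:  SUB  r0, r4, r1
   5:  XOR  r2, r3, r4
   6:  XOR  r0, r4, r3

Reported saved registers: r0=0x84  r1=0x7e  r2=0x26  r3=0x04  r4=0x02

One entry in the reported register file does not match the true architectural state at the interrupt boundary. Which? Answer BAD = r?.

BAD = r3

after  0: r0=0x26 r1=0x5e r2=0x24 r3=0xf8 r4=0x02  N=0 Z=0
after  1: r0=0x26 r1=0x5e r2=0x24 r3=0x24 r4=0x02  N=0 Z=0
after  2: r0=0x26 r1=0x7e r2=0x24 r3=0x24 r4=0x02  N=0 Z=0
after  3: r0=0x7e r1=0x7e r2=0x24 r3=0x24 r4=0x02  N=0 Z=0
after  4: r0=0x84 r1=0x7e r2=0x24 r3=0x24 r4=0x02  N=1 Z=0
after  5: r0=0x84 r1=0x7e r2=0x26 r3=0x24 r4=0x02  N=0 Z=0
-- IRQ taken; context saved, return-PC = 6 --
mismatch: r3: reported 0x04 vs actual 0x24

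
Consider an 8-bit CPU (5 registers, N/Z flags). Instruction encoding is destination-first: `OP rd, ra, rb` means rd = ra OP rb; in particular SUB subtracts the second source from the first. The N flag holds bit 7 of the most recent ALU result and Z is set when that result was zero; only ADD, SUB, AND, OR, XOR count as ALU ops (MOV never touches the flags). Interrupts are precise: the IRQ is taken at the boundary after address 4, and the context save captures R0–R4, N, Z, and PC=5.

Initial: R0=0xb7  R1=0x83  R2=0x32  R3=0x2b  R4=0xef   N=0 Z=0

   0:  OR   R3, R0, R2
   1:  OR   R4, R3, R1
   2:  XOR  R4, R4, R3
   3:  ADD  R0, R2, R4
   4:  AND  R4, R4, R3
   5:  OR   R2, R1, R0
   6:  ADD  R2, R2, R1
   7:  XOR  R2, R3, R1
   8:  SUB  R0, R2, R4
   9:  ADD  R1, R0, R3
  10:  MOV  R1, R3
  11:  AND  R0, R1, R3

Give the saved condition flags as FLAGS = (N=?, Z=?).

FLAGS = (N=0, Z=1)

after  0: R0=0xb7 R1=0x83 R2=0x32 R3=0xb7 R4=0xef  N=1 Z=0
after  1: R0=0xb7 R1=0x83 R2=0x32 R3=0xb7 R4=0xb7  N=1 Z=0
after  2: R0=0xb7 R1=0x83 R2=0x32 R3=0xb7 R4=0x00  N=0 Z=1
after  3: R0=0x32 R1=0x83 R2=0x32 R3=0xb7 R4=0x00  N=0 Z=0
after  4: R0=0x32 R1=0x83 R2=0x32 R3=0xb7 R4=0x00  N=0 Z=1
-- IRQ taken; context saved, return-PC = 5 --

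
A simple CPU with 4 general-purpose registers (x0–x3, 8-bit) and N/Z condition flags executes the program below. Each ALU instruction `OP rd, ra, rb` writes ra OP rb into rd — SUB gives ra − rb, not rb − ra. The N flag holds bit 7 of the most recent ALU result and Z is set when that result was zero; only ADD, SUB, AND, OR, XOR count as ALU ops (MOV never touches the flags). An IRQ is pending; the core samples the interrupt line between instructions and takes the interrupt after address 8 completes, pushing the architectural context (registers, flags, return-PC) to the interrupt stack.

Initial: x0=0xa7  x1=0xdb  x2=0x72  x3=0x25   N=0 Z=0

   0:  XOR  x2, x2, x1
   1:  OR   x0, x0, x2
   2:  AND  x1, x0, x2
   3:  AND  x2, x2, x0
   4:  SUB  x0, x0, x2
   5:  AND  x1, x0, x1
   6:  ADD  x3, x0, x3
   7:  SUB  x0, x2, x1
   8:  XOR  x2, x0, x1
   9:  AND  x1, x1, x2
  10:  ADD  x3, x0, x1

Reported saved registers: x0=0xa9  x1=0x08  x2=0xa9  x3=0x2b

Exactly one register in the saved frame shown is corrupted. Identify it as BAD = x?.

BAD = x1

after  0: x0=0xa7 x1=0xdb x2=0xa9 x3=0x25  N=1 Z=0
after  1: x0=0xaf x1=0xdb x2=0xa9 x3=0x25  N=1 Z=0
after  2: x0=0xaf x1=0xa9 x2=0xa9 x3=0x25  N=1 Z=0
after  3: x0=0xaf x1=0xa9 x2=0xa9 x3=0x25  N=1 Z=0
after  4: x0=0x06 x1=0xa9 x2=0xa9 x3=0x25  N=0 Z=0
after  5: x0=0x06 x1=0x00 x2=0xa9 x3=0x25  N=0 Z=1
after  6: x0=0x06 x1=0x00 x2=0xa9 x3=0x2b  N=0 Z=0
after  7: x0=0xa9 x1=0x00 x2=0xa9 x3=0x2b  N=1 Z=0
after  8: x0=0xa9 x1=0x00 x2=0xa9 x3=0x2b  N=1 Z=0
-- IRQ taken; context saved, return-PC = 9 --
mismatch: x1: reported 0x08 vs actual 0x00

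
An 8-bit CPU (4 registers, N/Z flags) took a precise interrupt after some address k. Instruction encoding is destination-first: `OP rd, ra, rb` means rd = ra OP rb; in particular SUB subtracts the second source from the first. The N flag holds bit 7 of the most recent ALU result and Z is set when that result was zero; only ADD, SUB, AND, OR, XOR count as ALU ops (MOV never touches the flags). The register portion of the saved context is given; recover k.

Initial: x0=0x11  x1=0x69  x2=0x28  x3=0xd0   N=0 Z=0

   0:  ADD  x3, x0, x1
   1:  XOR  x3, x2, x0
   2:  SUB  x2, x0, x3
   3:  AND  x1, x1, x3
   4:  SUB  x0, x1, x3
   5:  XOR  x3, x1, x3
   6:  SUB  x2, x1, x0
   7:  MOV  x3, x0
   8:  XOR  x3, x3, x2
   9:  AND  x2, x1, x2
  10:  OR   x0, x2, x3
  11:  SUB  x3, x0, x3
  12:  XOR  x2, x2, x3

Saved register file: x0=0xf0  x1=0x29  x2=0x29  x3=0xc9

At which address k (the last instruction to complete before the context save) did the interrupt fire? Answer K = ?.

K = 9

after  0: x0=0x11 x1=0x69 x2=0x28 x3=0x7a  N=0 Z=0
after  1: x0=0x11 x1=0x69 x2=0x28 x3=0x39  N=0 Z=0
after  2: x0=0x11 x1=0x69 x2=0xd8 x3=0x39  N=1 Z=0
after  3: x0=0x11 x1=0x29 x2=0xd8 x3=0x39  N=0 Z=0
after  4: x0=0xf0 x1=0x29 x2=0xd8 x3=0x39  N=1 Z=0
after  5: x0=0xf0 x1=0x29 x2=0xd8 x3=0x10  N=0 Z=0
after  6: x0=0xf0 x1=0x29 x2=0x39 x3=0x10  N=0 Z=0
after  7: x0=0xf0 x1=0x29 x2=0x39 x3=0xf0  N=0 Z=0
after  8: x0=0xf0 x1=0x29 x2=0x39 x3=0xc9  N=1 Z=0
after  9: x0=0xf0 x1=0x29 x2=0x29 x3=0xc9  N=0 Z=0
-- IRQ taken; context saved, return-PC = 10 --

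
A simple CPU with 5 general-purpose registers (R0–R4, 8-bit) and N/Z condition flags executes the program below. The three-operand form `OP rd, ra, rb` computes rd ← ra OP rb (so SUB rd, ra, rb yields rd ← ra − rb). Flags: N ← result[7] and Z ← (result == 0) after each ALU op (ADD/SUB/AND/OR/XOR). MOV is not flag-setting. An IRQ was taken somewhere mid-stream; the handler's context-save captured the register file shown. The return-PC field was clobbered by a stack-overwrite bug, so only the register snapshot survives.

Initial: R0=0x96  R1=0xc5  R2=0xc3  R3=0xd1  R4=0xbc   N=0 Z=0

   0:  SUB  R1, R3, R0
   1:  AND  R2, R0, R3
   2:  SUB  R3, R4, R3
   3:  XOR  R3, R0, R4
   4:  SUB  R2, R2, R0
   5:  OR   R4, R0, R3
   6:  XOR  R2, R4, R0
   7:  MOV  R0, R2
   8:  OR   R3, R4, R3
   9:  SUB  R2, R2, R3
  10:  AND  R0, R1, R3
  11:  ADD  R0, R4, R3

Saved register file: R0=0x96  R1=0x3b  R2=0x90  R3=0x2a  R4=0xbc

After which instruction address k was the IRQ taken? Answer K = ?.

K = 3

after  0: R0=0x96 R1=0x3b R2=0xc3 R3=0xd1 R4=0xbc  N=0 Z=0
after  1: R0=0x96 R1=0x3b R2=0x90 R3=0xd1 R4=0xbc  N=1 Z=0
after  2: R0=0x96 R1=0x3b R2=0x90 R3=0xeb R4=0xbc  N=1 Z=0
after  3: R0=0x96 R1=0x3b R2=0x90 R3=0x2a R4=0xbc  N=0 Z=0
-- IRQ taken; context saved, return-PC = 4 --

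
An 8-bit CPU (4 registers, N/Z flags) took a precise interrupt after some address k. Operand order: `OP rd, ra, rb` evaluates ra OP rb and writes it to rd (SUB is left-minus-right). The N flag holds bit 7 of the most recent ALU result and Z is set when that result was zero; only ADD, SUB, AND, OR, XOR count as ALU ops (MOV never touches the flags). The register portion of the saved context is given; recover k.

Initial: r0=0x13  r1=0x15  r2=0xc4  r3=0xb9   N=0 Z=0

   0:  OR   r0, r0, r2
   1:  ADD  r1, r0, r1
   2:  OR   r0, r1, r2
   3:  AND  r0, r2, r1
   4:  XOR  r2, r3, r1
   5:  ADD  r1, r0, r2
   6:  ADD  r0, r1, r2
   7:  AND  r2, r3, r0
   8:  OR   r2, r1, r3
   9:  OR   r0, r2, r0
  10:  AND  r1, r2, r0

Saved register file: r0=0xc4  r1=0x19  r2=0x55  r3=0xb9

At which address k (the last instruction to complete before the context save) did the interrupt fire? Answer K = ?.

after  0: r0=0xd7 r1=0x15 r2=0xc4 r3=0xb9  N=1 Z=0
after  1: r0=0xd7 r1=0xec r2=0xc4 r3=0xb9  N=1 Z=0
after  2: r0=0xec r1=0xec r2=0xc4 r3=0xb9  N=1 Z=0
after  3: r0=0xc4 r1=0xec r2=0xc4 r3=0xb9  N=1 Z=0
after  4: r0=0xc4 r1=0xec r2=0x55 r3=0xb9  N=0 Z=0
after  5: r0=0xc4 r1=0x19 r2=0x55 r3=0xb9  N=0 Z=0
-- IRQ taken; context saved, return-PC = 6 --

K = 5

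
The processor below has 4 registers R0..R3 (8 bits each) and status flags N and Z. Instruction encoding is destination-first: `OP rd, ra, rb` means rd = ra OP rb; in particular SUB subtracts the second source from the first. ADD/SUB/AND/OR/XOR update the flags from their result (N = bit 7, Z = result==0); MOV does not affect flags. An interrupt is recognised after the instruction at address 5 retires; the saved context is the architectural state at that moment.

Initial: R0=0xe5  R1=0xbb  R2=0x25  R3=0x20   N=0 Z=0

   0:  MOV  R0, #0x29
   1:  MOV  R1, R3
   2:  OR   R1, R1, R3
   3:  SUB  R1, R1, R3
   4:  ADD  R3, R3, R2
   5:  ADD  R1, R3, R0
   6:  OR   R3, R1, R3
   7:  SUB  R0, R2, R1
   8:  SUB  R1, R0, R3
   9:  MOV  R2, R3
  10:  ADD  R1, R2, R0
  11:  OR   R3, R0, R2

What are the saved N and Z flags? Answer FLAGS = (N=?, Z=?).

after  0: R0=0x29 R1=0xbb R2=0x25 R3=0x20  N=0 Z=0
after  1: R0=0x29 R1=0x20 R2=0x25 R3=0x20  N=0 Z=0
after  2: R0=0x29 R1=0x20 R2=0x25 R3=0x20  N=0 Z=0
after  3: R0=0x29 R1=0x00 R2=0x25 R3=0x20  N=0 Z=1
after  4: R0=0x29 R1=0x00 R2=0x25 R3=0x45  N=0 Z=0
after  5: R0=0x29 R1=0x6e R2=0x25 R3=0x45  N=0 Z=0
-- IRQ taken; context saved, return-PC = 6 --

FLAGS = (N=0, Z=0)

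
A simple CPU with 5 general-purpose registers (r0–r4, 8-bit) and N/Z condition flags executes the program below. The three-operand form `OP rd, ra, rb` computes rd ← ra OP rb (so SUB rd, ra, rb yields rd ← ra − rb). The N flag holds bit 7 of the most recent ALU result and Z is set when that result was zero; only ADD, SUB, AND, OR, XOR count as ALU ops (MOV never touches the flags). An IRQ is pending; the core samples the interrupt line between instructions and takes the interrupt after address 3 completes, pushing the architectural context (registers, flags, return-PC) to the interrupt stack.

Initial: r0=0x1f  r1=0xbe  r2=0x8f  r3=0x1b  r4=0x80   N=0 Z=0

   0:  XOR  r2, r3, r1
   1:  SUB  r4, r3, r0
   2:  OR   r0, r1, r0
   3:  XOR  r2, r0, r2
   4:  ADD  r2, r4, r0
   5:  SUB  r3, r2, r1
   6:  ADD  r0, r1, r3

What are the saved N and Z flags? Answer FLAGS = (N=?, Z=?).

FLAGS = (N=0, Z=0)

after  0: r0=0x1f r1=0xbe r2=0xa5 r3=0x1b r4=0x80  N=1 Z=0
after  1: r0=0x1f r1=0xbe r2=0xa5 r3=0x1b r4=0xfc  N=1 Z=0
after  2: r0=0xbf r1=0xbe r2=0xa5 r3=0x1b r4=0xfc  N=1 Z=0
after  3: r0=0xbf r1=0xbe r2=0x1a r3=0x1b r4=0xfc  N=0 Z=0
-- IRQ taken; context saved, return-PC = 4 --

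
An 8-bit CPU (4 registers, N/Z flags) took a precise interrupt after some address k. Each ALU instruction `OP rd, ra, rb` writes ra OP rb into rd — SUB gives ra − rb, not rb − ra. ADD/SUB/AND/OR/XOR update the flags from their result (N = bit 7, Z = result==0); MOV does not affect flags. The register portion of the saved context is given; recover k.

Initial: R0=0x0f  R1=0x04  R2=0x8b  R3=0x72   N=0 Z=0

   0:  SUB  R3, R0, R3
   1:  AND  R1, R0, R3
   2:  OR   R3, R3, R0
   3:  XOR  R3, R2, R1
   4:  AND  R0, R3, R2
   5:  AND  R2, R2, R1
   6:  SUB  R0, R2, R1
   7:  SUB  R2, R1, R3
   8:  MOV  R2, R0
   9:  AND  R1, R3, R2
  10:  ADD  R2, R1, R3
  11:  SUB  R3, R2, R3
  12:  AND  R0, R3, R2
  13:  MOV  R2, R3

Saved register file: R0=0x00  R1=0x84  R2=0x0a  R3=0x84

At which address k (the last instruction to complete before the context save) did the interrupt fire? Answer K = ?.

K = 12

after  0: R0=0x0f R1=0x04 R2=0x8b R3=0x9d  N=1 Z=0
after  1: R0=0x0f R1=0x0d R2=0x8b R3=0x9d  N=0 Z=0
after  2: R0=0x0f R1=0x0d R2=0x8b R3=0x9f  N=1 Z=0
after  3: R0=0x0f R1=0x0d R2=0x8b R3=0x86  N=1 Z=0
after  4: R0=0x82 R1=0x0d R2=0x8b R3=0x86  N=1 Z=0
after  5: R0=0x82 R1=0x0d R2=0x09 R3=0x86  N=0 Z=0
after  6: R0=0xfc R1=0x0d R2=0x09 R3=0x86  N=1 Z=0
after  7: R0=0xfc R1=0x0d R2=0x87 R3=0x86  N=1 Z=0
after  8: R0=0xfc R1=0x0d R2=0xfc R3=0x86  N=1 Z=0
after  9: R0=0xfc R1=0x84 R2=0xfc R3=0x86  N=1 Z=0
after 10: R0=0xfc R1=0x84 R2=0x0a R3=0x86  N=0 Z=0
after 11: R0=0xfc R1=0x84 R2=0x0a R3=0x84  N=1 Z=0
after 12: R0=0x00 R1=0x84 R2=0x0a R3=0x84  N=0 Z=1
-- IRQ taken; context saved, return-PC = 13 --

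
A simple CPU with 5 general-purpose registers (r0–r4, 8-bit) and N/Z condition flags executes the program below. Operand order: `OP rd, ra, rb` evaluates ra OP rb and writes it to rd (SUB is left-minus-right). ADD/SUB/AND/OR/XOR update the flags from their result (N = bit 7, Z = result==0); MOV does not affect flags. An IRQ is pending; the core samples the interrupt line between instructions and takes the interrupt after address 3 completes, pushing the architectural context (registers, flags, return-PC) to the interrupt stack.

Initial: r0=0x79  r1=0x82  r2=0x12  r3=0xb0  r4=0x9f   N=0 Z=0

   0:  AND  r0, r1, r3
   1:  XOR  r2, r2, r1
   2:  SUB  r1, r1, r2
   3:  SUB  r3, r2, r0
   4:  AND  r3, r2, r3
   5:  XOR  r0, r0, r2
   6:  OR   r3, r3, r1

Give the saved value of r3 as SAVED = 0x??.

after  0: r0=0x80 r1=0x82 r2=0x12 r3=0xb0 r4=0x9f  N=1 Z=0
after  1: r0=0x80 r1=0x82 r2=0x90 r3=0xb0 r4=0x9f  N=1 Z=0
after  2: r0=0x80 r1=0xf2 r2=0x90 r3=0xb0 r4=0x9f  N=1 Z=0
after  3: r0=0x80 r1=0xf2 r2=0x90 r3=0x10 r4=0x9f  N=0 Z=0
-- IRQ taken; context saved, return-PC = 4 --

SAVED = 0x10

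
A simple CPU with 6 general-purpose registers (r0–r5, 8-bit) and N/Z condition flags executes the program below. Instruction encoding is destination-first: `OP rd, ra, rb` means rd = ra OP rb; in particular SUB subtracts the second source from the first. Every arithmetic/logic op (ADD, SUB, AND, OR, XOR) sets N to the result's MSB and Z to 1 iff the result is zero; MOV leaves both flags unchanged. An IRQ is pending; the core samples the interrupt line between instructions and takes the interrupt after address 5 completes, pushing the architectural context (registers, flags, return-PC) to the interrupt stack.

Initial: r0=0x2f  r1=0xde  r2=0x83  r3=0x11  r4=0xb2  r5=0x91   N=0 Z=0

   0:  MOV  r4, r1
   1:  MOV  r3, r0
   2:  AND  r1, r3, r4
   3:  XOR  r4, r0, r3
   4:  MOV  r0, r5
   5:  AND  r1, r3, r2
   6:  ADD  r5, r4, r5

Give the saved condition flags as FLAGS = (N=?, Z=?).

after  0: r0=0x2f r1=0xde r2=0x83 r3=0x11 r4=0xde r5=0x91  N=0 Z=0
after  1: r0=0x2f r1=0xde r2=0x83 r3=0x2f r4=0xde r5=0x91  N=0 Z=0
after  2: r0=0x2f r1=0x0e r2=0x83 r3=0x2f r4=0xde r5=0x91  N=0 Z=0
after  3: r0=0x2f r1=0x0e r2=0x83 r3=0x2f r4=0x00 r5=0x91  N=0 Z=1
after  4: r0=0x91 r1=0x0e r2=0x83 r3=0x2f r4=0x00 r5=0x91  N=0 Z=1
after  5: r0=0x91 r1=0x03 r2=0x83 r3=0x2f r4=0x00 r5=0x91  N=0 Z=0
-- IRQ taken; context saved, return-PC = 6 --

FLAGS = (N=0, Z=0)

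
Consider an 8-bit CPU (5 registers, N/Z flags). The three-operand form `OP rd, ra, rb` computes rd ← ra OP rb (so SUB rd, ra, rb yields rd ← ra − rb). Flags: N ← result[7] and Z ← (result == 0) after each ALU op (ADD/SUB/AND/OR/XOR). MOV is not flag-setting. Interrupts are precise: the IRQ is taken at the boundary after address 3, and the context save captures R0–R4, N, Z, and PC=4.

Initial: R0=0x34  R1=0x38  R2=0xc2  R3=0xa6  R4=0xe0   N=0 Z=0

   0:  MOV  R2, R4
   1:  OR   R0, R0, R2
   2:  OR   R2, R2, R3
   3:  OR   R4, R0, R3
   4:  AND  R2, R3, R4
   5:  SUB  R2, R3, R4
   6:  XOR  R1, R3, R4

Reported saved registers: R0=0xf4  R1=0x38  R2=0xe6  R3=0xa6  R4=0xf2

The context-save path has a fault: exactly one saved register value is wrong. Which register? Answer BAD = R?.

BAD = R4

after  0: R0=0x34 R1=0x38 R2=0xe0 R3=0xa6 R4=0xe0  N=0 Z=0
after  1: R0=0xf4 R1=0x38 R2=0xe0 R3=0xa6 R4=0xe0  N=1 Z=0
after  2: R0=0xf4 R1=0x38 R2=0xe6 R3=0xa6 R4=0xe0  N=1 Z=0
after  3: R0=0xf4 R1=0x38 R2=0xe6 R3=0xa6 R4=0xf6  N=1 Z=0
-- IRQ taken; context saved, return-PC = 4 --
mismatch: R4: reported 0xf2 vs actual 0xf6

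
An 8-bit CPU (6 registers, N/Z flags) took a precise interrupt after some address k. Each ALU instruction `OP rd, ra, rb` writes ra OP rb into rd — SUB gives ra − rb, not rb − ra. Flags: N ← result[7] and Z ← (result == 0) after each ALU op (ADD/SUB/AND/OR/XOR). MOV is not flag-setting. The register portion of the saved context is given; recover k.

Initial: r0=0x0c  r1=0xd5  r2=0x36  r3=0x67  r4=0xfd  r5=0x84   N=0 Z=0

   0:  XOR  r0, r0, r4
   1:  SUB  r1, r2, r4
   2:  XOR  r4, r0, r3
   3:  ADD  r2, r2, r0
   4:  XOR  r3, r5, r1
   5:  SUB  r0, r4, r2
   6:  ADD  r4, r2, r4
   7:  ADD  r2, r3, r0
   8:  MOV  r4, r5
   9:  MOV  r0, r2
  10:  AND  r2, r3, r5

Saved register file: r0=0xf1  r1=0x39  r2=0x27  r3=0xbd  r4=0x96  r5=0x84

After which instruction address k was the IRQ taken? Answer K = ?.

K = 4

after  0: r0=0xf1 r1=0xd5 r2=0x36 r3=0x67 r4=0xfd r5=0x84  N=1 Z=0
after  1: r0=0xf1 r1=0x39 r2=0x36 r3=0x67 r4=0xfd r5=0x84  N=0 Z=0
after  2: r0=0xf1 r1=0x39 r2=0x36 r3=0x67 r4=0x96 r5=0x84  N=1 Z=0
after  3: r0=0xf1 r1=0x39 r2=0x27 r3=0x67 r4=0x96 r5=0x84  N=0 Z=0
after  4: r0=0xf1 r1=0x39 r2=0x27 r3=0xbd r4=0x96 r5=0x84  N=1 Z=0
-- IRQ taken; context saved, return-PC = 5 --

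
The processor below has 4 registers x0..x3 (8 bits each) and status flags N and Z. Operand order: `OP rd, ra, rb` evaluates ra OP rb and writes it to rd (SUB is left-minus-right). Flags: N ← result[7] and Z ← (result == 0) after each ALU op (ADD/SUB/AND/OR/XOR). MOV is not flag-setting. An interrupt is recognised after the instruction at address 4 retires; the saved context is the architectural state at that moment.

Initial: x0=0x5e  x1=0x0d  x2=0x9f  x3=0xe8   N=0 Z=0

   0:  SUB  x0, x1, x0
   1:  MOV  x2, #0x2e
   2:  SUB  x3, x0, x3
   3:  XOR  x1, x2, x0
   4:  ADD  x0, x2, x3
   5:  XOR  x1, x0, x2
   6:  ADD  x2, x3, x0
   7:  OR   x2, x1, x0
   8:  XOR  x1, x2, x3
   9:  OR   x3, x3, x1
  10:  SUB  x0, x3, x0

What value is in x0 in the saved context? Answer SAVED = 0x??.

after  0: x0=0xaf x1=0x0d x2=0x9f x3=0xe8  N=1 Z=0
after  1: x0=0xaf x1=0x0d x2=0x2e x3=0xe8  N=1 Z=0
after  2: x0=0xaf x1=0x0d x2=0x2e x3=0xc7  N=1 Z=0
after  3: x0=0xaf x1=0x81 x2=0x2e x3=0xc7  N=1 Z=0
after  4: x0=0xf5 x1=0x81 x2=0x2e x3=0xc7  N=1 Z=0
-- IRQ taken; context saved, return-PC = 5 --

SAVED = 0xf5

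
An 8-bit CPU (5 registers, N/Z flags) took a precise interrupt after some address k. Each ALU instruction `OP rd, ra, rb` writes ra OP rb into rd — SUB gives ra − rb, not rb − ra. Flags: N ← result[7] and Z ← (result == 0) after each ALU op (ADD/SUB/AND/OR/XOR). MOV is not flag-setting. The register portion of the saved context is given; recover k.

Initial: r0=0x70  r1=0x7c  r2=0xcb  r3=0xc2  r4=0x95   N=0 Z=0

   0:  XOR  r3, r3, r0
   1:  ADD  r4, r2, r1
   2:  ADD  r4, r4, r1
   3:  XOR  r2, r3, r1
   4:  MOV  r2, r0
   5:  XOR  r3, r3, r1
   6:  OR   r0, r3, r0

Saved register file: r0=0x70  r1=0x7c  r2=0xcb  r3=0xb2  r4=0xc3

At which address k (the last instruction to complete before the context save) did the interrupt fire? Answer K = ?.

after  0: r0=0x70 r1=0x7c r2=0xcb r3=0xb2 r4=0x95  N=1 Z=0
after  1: r0=0x70 r1=0x7c r2=0xcb r3=0xb2 r4=0x47  N=0 Z=0
after  2: r0=0x70 r1=0x7c r2=0xcb r3=0xb2 r4=0xc3  N=1 Z=0
-- IRQ taken; context saved, return-PC = 3 --

K = 2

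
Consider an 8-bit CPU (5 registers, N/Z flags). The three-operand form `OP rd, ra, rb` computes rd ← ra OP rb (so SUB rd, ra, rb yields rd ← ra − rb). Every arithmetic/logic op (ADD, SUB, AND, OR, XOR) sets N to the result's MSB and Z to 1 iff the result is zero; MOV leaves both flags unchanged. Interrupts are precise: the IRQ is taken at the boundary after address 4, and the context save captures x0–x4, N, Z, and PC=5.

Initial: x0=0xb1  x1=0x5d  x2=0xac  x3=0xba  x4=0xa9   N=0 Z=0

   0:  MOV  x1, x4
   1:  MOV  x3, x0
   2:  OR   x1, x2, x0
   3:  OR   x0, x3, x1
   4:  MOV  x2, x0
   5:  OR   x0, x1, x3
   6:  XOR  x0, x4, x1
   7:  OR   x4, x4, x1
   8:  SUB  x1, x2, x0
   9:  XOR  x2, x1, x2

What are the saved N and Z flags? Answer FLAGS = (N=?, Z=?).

after  0: x0=0xb1 x1=0xa9 x2=0xac x3=0xba x4=0xa9  N=0 Z=0
after  1: x0=0xb1 x1=0xa9 x2=0xac x3=0xb1 x4=0xa9  N=0 Z=0
after  2: x0=0xb1 x1=0xbd x2=0xac x3=0xb1 x4=0xa9  N=1 Z=0
after  3: x0=0xbd x1=0xbd x2=0xac x3=0xb1 x4=0xa9  N=1 Z=0
after  4: x0=0xbd x1=0xbd x2=0xbd x3=0xb1 x4=0xa9  N=1 Z=0
-- IRQ taken; context saved, return-PC = 5 --

FLAGS = (N=1, Z=0)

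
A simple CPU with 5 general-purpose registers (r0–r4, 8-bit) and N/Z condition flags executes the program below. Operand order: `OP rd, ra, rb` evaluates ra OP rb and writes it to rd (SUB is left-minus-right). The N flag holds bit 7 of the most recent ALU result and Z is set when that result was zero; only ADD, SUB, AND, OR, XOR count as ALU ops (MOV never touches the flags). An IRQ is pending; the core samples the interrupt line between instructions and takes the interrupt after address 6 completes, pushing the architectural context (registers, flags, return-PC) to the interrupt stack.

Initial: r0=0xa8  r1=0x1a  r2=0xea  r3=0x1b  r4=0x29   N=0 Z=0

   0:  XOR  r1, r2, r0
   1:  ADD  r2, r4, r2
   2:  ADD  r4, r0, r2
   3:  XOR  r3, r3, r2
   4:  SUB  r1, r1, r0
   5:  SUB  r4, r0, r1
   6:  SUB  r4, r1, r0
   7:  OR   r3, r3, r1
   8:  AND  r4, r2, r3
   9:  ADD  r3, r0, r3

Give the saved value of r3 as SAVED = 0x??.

after  0: r0=0xa8 r1=0x42 r2=0xea r3=0x1b r4=0x29  N=0 Z=0
after  1: r0=0xa8 r1=0x42 r2=0x13 r3=0x1b r4=0x29  N=0 Z=0
after  2: r0=0xa8 r1=0x42 r2=0x13 r3=0x1b r4=0xbb  N=1 Z=0
after  3: r0=0xa8 r1=0x42 r2=0x13 r3=0x08 r4=0xbb  N=0 Z=0
after  4: r0=0xa8 r1=0x9a r2=0x13 r3=0x08 r4=0xbb  N=1 Z=0
after  5: r0=0xa8 r1=0x9a r2=0x13 r3=0x08 r4=0x0e  N=0 Z=0
after  6: r0=0xa8 r1=0x9a r2=0x13 r3=0x08 r4=0xf2  N=1 Z=0
-- IRQ taken; context saved, return-PC = 7 --

SAVED = 0x08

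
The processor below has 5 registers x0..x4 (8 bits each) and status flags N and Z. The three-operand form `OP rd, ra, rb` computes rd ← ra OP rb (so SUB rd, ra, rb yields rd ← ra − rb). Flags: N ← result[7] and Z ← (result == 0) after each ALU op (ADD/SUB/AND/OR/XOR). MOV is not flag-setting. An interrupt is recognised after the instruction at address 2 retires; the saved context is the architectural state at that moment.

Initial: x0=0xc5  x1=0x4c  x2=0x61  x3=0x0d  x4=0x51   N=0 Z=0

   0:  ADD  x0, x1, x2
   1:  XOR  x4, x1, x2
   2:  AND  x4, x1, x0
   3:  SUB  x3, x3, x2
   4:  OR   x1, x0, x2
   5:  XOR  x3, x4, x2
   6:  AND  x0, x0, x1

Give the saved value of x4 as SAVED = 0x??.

SAVED = 0x0c

after  0: x0=0xad x1=0x4c x2=0x61 x3=0x0d x4=0x51  N=1 Z=0
after  1: x0=0xad x1=0x4c x2=0x61 x3=0x0d x4=0x2d  N=0 Z=0
after  2: x0=0xad x1=0x4c x2=0x61 x3=0x0d x4=0x0c  N=0 Z=0
-- IRQ taken; context saved, return-PC = 3 --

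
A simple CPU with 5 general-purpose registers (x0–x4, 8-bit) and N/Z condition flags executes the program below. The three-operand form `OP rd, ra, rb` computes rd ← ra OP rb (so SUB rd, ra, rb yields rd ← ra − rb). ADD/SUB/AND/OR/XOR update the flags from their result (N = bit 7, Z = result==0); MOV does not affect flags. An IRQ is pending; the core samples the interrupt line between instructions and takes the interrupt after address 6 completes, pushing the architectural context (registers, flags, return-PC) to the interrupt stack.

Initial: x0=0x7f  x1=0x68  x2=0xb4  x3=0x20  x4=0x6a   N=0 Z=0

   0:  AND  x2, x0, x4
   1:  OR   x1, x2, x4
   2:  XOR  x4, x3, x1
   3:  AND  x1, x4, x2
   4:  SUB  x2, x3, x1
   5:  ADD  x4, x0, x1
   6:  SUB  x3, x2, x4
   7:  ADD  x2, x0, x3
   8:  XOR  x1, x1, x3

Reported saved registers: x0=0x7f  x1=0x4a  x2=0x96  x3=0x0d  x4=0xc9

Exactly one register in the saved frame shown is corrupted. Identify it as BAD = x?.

BAD = x2

after  0: x0=0x7f x1=0x68 x2=0x6a x3=0x20 x4=0x6a  N=0 Z=0
after  1: x0=0x7f x1=0x6a x2=0x6a x3=0x20 x4=0x6a  N=0 Z=0
after  2: x0=0x7f x1=0x6a x2=0x6a x3=0x20 x4=0x4a  N=0 Z=0
after  3: x0=0x7f x1=0x4a x2=0x6a x3=0x20 x4=0x4a  N=0 Z=0
after  4: x0=0x7f x1=0x4a x2=0xd6 x3=0x20 x4=0x4a  N=1 Z=0
after  5: x0=0x7f x1=0x4a x2=0xd6 x3=0x20 x4=0xc9  N=1 Z=0
after  6: x0=0x7f x1=0x4a x2=0xd6 x3=0x0d x4=0xc9  N=0 Z=0
-- IRQ taken; context saved, return-PC = 7 --
mismatch: x2: reported 0x96 vs actual 0xd6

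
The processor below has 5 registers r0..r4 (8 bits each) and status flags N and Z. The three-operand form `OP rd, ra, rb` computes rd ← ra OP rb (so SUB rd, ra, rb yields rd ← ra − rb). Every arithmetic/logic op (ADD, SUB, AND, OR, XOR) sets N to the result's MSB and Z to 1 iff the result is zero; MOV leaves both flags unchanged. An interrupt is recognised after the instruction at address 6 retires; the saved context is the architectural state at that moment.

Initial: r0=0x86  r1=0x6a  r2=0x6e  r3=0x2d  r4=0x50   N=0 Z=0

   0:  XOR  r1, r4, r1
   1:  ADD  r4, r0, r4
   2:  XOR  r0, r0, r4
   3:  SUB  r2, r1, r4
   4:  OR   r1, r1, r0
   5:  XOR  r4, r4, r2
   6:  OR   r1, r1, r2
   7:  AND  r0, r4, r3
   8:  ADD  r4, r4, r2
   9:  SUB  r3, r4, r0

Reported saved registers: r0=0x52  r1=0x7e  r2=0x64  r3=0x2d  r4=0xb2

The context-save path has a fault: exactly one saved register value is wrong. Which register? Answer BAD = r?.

after  0: r0=0x86 r1=0x3a r2=0x6e r3=0x2d r4=0x50  N=0 Z=0
after  1: r0=0x86 r1=0x3a r2=0x6e r3=0x2d r4=0xd6  N=1 Z=0
after  2: r0=0x50 r1=0x3a r2=0x6e r3=0x2d r4=0xd6  N=0 Z=0
after  3: r0=0x50 r1=0x3a r2=0x64 r3=0x2d r4=0xd6  N=0 Z=0
after  4: r0=0x50 r1=0x7a r2=0x64 r3=0x2d r4=0xd6  N=0 Z=0
after  5: r0=0x50 r1=0x7a r2=0x64 r3=0x2d r4=0xb2  N=1 Z=0
after  6: r0=0x50 r1=0x7e r2=0x64 r3=0x2d r4=0xb2  N=0 Z=0
-- IRQ taken; context saved, return-PC = 7 --
mismatch: r0: reported 0x52 vs actual 0x50

BAD = r0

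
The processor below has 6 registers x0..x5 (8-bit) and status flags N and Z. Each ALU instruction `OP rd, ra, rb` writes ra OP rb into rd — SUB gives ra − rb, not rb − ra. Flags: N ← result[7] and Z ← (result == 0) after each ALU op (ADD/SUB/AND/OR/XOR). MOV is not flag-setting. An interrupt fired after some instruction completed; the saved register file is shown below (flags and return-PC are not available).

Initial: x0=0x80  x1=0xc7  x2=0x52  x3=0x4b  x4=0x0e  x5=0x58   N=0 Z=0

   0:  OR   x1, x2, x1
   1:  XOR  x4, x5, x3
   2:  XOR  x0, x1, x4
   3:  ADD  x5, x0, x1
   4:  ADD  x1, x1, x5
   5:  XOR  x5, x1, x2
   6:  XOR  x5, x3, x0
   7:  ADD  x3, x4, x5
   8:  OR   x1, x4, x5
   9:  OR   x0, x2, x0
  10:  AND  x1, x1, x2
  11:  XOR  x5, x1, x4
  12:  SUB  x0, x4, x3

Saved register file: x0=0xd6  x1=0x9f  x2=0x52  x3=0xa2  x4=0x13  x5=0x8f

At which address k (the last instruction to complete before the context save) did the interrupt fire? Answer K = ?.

K = 9

after  0: x0=0x80 x1=0xd7 x2=0x52 x3=0x4b x4=0x0e x5=0x58  N=1 Z=0
after  1: x0=0x80 x1=0xd7 x2=0x52 x3=0x4b x4=0x13 x5=0x58  N=0 Z=0
after  2: x0=0xc4 x1=0xd7 x2=0x52 x3=0x4b x4=0x13 x5=0x58  N=1 Z=0
after  3: x0=0xc4 x1=0xd7 x2=0x52 x3=0x4b x4=0x13 x5=0x9b  N=1 Z=0
after  4: x0=0xc4 x1=0x72 x2=0x52 x3=0x4b x4=0x13 x5=0x9b  N=0 Z=0
after  5: x0=0xc4 x1=0x72 x2=0x52 x3=0x4b x4=0x13 x5=0x20  N=0 Z=0
after  6: x0=0xc4 x1=0x72 x2=0x52 x3=0x4b x4=0x13 x5=0x8f  N=1 Z=0
after  7: x0=0xc4 x1=0x72 x2=0x52 x3=0xa2 x4=0x13 x5=0x8f  N=1 Z=0
after  8: x0=0xc4 x1=0x9f x2=0x52 x3=0xa2 x4=0x13 x5=0x8f  N=1 Z=0
after  9: x0=0xd6 x1=0x9f x2=0x52 x3=0xa2 x4=0x13 x5=0x8f  N=1 Z=0
-- IRQ taken; context saved, return-PC = 10 --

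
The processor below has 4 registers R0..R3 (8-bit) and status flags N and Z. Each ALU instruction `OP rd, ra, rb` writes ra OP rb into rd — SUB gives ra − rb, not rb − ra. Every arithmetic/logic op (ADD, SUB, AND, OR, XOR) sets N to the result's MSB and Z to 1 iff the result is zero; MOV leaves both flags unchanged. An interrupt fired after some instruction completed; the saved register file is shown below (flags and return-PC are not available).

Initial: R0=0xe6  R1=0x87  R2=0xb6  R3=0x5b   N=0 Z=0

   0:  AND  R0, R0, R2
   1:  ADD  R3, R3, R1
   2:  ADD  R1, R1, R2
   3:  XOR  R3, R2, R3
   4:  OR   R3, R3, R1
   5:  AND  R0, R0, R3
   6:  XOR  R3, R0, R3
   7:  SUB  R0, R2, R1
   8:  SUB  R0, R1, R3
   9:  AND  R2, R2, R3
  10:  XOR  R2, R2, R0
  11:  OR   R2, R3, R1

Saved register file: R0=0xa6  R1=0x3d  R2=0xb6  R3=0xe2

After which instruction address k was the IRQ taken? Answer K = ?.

K = 2

after  0: R0=0xa6 R1=0x87 R2=0xb6 R3=0x5b  N=1 Z=0
after  1: R0=0xa6 R1=0x87 R2=0xb6 R3=0xe2  N=1 Z=0
after  2: R0=0xa6 R1=0x3d R2=0xb6 R3=0xe2  N=0 Z=0
-- IRQ taken; context saved, return-PC = 3 --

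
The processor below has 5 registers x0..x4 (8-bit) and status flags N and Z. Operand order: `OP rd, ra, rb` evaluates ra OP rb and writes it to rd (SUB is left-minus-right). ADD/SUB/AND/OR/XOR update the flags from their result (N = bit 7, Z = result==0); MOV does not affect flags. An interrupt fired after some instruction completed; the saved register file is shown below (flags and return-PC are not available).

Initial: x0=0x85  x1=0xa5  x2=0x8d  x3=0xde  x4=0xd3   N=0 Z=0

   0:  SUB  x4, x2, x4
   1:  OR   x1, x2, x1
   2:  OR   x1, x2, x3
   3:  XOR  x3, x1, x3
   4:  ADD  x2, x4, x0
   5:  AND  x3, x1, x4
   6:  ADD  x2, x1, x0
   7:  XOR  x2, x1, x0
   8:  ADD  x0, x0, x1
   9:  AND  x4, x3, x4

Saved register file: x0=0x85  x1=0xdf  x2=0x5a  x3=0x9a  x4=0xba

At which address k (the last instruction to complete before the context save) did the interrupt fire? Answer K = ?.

K = 7

after  0: x0=0x85 x1=0xa5 x2=0x8d x3=0xde x4=0xba  N=1 Z=0
after  1: x0=0x85 x1=0xad x2=0x8d x3=0xde x4=0xba  N=1 Z=0
after  2: x0=0x85 x1=0xdf x2=0x8d x3=0xde x4=0xba  N=1 Z=0
after  3: x0=0x85 x1=0xdf x2=0x8d x3=0x01 x4=0xba  N=0 Z=0
after  4: x0=0x85 x1=0xdf x2=0x3f x3=0x01 x4=0xba  N=0 Z=0
after  5: x0=0x85 x1=0xdf x2=0x3f x3=0x9a x4=0xba  N=1 Z=0
after  6: x0=0x85 x1=0xdf x2=0x64 x3=0x9a x4=0xba  N=0 Z=0
after  7: x0=0x85 x1=0xdf x2=0x5a x3=0x9a x4=0xba  N=0 Z=0
-- IRQ taken; context saved, return-PC = 8 --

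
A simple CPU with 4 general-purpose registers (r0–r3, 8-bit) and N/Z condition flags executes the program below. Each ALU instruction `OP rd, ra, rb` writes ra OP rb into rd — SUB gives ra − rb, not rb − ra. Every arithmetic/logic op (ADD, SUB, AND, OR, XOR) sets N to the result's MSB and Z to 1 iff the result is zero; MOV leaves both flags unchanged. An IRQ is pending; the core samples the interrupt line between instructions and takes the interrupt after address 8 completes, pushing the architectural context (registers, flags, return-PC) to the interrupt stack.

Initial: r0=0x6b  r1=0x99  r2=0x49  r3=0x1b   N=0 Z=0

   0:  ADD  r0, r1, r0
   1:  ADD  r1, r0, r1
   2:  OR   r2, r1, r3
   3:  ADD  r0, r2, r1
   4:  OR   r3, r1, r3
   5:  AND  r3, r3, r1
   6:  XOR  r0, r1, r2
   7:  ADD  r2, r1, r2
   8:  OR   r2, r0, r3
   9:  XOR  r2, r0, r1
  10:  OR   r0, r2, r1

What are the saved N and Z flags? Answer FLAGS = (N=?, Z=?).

after  0: r0=0x04 r1=0x99 r2=0x49 r3=0x1b  N=0 Z=0
after  1: r0=0x04 r1=0x9d r2=0x49 r3=0x1b  N=1 Z=0
after  2: r0=0x04 r1=0x9d r2=0x9f r3=0x1b  N=1 Z=0
after  3: r0=0x3c r1=0x9d r2=0x9f r3=0x1b  N=0 Z=0
after  4: r0=0x3c r1=0x9d r2=0x9f r3=0x9f  N=1 Z=0
after  5: r0=0x3c r1=0x9d r2=0x9f r3=0x9d  N=1 Z=0
after  6: r0=0x02 r1=0x9d r2=0x9f r3=0x9d  N=0 Z=0
after  7: r0=0x02 r1=0x9d r2=0x3c r3=0x9d  N=0 Z=0
after  8: r0=0x02 r1=0x9d r2=0x9f r3=0x9d  N=1 Z=0
-- IRQ taken; context saved, return-PC = 9 --

FLAGS = (N=1, Z=0)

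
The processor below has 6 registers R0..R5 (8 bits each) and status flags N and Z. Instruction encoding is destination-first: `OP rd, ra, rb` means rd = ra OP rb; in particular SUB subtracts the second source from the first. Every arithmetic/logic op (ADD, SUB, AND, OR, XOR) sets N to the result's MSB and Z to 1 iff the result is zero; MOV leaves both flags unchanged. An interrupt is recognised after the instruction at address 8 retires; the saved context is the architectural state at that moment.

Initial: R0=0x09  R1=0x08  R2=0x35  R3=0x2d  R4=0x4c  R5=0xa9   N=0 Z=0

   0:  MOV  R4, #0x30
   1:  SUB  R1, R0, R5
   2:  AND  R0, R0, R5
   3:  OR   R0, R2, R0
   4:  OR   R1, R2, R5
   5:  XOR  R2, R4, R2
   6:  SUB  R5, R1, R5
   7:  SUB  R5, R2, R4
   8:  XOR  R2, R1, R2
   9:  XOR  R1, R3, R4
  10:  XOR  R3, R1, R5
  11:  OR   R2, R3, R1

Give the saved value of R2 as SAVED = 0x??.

SAVED = 0xb8

after  0: R0=0x09 R1=0x08 R2=0x35 R3=0x2d R4=0x30 R5=0xa9  N=0 Z=0
after  1: R0=0x09 R1=0x60 R2=0x35 R3=0x2d R4=0x30 R5=0xa9  N=0 Z=0
after  2: R0=0x09 R1=0x60 R2=0x35 R3=0x2d R4=0x30 R5=0xa9  N=0 Z=0
after  3: R0=0x3d R1=0x60 R2=0x35 R3=0x2d R4=0x30 R5=0xa9  N=0 Z=0
after  4: R0=0x3d R1=0xbd R2=0x35 R3=0x2d R4=0x30 R5=0xa9  N=1 Z=0
after  5: R0=0x3d R1=0xbd R2=0x05 R3=0x2d R4=0x30 R5=0xa9  N=0 Z=0
after  6: R0=0x3d R1=0xbd R2=0x05 R3=0x2d R4=0x30 R5=0x14  N=0 Z=0
after  7: R0=0x3d R1=0xbd R2=0x05 R3=0x2d R4=0x30 R5=0xd5  N=1 Z=0
after  8: R0=0x3d R1=0xbd R2=0xb8 R3=0x2d R4=0x30 R5=0xd5  N=1 Z=0
-- IRQ taken; context saved, return-PC = 9 --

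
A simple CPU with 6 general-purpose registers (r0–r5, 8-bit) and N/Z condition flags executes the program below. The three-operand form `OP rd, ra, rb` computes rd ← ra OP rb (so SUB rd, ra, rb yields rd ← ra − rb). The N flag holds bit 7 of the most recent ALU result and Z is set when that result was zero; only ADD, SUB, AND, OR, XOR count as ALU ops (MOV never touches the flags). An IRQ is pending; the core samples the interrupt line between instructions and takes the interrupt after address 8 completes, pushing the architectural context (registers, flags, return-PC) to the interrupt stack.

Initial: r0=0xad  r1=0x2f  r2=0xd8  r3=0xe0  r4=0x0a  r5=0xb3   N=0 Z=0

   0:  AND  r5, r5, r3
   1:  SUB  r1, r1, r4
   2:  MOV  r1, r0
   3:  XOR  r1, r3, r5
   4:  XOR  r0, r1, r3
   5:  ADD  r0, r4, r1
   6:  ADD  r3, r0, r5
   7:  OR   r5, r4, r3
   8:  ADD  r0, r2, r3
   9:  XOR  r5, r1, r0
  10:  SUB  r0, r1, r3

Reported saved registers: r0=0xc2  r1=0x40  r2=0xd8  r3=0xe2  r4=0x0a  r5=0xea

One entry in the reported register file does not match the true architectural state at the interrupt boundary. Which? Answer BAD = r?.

BAD = r3

after  0: r0=0xad r1=0x2f r2=0xd8 r3=0xe0 r4=0x0a r5=0xa0  N=1 Z=0
after  1: r0=0xad r1=0x25 r2=0xd8 r3=0xe0 r4=0x0a r5=0xa0  N=0 Z=0
after  2: r0=0xad r1=0xad r2=0xd8 r3=0xe0 r4=0x0a r5=0xa0  N=0 Z=0
after  3: r0=0xad r1=0x40 r2=0xd8 r3=0xe0 r4=0x0a r5=0xa0  N=0 Z=0
after  4: r0=0xa0 r1=0x40 r2=0xd8 r3=0xe0 r4=0x0a r5=0xa0  N=1 Z=0
after  5: r0=0x4a r1=0x40 r2=0xd8 r3=0xe0 r4=0x0a r5=0xa0  N=0 Z=0
after  6: r0=0x4a r1=0x40 r2=0xd8 r3=0xea r4=0x0a r5=0xa0  N=1 Z=0
after  7: r0=0x4a r1=0x40 r2=0xd8 r3=0xea r4=0x0a r5=0xea  N=1 Z=0
after  8: r0=0xc2 r1=0x40 r2=0xd8 r3=0xea r4=0x0a r5=0xea  N=1 Z=0
-- IRQ taken; context saved, return-PC = 9 --
mismatch: r3: reported 0xe2 vs actual 0xea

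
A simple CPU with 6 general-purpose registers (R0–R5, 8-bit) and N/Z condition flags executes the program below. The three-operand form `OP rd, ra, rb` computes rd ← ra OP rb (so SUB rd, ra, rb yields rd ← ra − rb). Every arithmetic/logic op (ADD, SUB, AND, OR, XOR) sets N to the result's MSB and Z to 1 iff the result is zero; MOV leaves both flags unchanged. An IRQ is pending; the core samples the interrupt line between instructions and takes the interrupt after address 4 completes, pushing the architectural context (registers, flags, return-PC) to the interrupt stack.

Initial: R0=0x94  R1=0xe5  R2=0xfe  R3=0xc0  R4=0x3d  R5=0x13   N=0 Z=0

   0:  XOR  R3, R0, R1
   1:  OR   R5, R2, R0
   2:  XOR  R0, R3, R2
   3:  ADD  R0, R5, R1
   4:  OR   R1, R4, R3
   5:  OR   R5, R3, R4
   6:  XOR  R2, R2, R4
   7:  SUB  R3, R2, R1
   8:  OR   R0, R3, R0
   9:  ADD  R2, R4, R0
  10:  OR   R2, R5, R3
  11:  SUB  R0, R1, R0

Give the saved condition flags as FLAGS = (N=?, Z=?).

after  0: R0=0x94 R1=0xe5 R2=0xfe R3=0x71 R4=0x3d R5=0x13  N=0 Z=0
after  1: R0=0x94 R1=0xe5 R2=0xfe R3=0x71 R4=0x3d R5=0xfe  N=1 Z=0
after  2: R0=0x8f R1=0xe5 R2=0xfe R3=0x71 R4=0x3d R5=0xfe  N=1 Z=0
after  3: R0=0xe3 R1=0xe5 R2=0xfe R3=0x71 R4=0x3d R5=0xfe  N=1 Z=0
after  4: R0=0xe3 R1=0x7d R2=0xfe R3=0x71 R4=0x3d R5=0xfe  N=0 Z=0
-- IRQ taken; context saved, return-PC = 5 --

FLAGS = (N=0, Z=0)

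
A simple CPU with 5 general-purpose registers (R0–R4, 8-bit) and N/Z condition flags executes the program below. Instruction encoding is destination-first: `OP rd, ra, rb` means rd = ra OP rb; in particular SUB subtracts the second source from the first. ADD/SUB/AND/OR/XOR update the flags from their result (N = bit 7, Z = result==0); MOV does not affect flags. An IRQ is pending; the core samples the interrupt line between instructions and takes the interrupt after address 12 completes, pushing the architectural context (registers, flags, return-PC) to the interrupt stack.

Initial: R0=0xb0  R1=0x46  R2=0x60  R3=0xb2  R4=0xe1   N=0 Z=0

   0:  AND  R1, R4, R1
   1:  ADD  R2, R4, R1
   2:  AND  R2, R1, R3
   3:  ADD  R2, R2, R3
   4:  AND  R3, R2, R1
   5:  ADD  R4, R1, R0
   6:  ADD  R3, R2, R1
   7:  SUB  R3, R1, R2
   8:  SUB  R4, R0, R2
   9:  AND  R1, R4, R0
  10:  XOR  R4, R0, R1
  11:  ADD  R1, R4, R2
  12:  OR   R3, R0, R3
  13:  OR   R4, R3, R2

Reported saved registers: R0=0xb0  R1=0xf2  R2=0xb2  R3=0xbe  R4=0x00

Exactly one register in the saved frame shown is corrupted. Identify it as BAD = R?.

after  0: R0=0xb0 R1=0x40 R2=0x60 R3=0xb2 R4=0xe1  N=0 Z=0
after  1: R0=0xb0 R1=0x40 R2=0x21 R3=0xb2 R4=0xe1  N=0 Z=0
after  2: R0=0xb0 R1=0x40 R2=0x00 R3=0xb2 R4=0xe1  N=0 Z=1
after  3: R0=0xb0 R1=0x40 R2=0xb2 R3=0xb2 R4=0xe1  N=1 Z=0
after  4: R0=0xb0 R1=0x40 R2=0xb2 R3=0x00 R4=0xe1  N=0 Z=1
after  5: R0=0xb0 R1=0x40 R2=0xb2 R3=0x00 R4=0xf0  N=1 Z=0
after  6: R0=0xb0 R1=0x40 R2=0xb2 R3=0xf2 R4=0xf0  N=1 Z=0
after  7: R0=0xb0 R1=0x40 R2=0xb2 R3=0x8e R4=0xf0  N=1 Z=0
after  8: R0=0xb0 R1=0x40 R2=0xb2 R3=0x8e R4=0xfe  N=1 Z=0
after  9: R0=0xb0 R1=0xb0 R2=0xb2 R3=0x8e R4=0xfe  N=1 Z=0
after 10: R0=0xb0 R1=0xb0 R2=0xb2 R3=0x8e R4=0x00  N=0 Z=1
after 11: R0=0xb0 R1=0xb2 R2=0xb2 R3=0x8e R4=0x00  N=1 Z=0
after 12: R0=0xb0 R1=0xb2 R2=0xb2 R3=0xbe R4=0x00  N=1 Z=0
-- IRQ taken; context saved, return-PC = 13 --
mismatch: R1: reported 0xf2 vs actual 0xb2

BAD = R1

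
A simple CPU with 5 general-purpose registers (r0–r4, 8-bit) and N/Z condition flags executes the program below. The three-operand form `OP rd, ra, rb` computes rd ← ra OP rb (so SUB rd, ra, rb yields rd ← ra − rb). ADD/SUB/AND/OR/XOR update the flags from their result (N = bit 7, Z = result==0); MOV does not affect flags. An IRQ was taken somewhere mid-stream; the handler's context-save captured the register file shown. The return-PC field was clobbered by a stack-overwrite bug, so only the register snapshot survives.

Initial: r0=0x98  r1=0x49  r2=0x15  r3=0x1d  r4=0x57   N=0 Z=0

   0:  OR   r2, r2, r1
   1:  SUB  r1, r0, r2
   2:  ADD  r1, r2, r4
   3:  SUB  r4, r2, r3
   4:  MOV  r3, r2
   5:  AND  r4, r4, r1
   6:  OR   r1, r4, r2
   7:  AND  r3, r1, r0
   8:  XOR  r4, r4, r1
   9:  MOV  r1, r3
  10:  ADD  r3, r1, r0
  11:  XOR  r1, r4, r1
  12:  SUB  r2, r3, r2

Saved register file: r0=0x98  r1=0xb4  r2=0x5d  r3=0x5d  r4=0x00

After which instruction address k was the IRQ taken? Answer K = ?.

after  0: r0=0x98 r1=0x49 r2=0x5d r3=0x1d r4=0x57  N=0 Z=0
after  1: r0=0x98 r1=0x3b r2=0x5d r3=0x1d r4=0x57  N=0 Z=0
after  2: r0=0x98 r1=0xb4 r2=0x5d r3=0x1d r4=0x57  N=1 Z=0
after  3: r0=0x98 r1=0xb4 r2=0x5d r3=0x1d r4=0x40  N=0 Z=0
after  4: r0=0x98 r1=0xb4 r2=0x5d r3=0x5d r4=0x40  N=0 Z=0
after  5: r0=0x98 r1=0xb4 r2=0x5d r3=0x5d r4=0x00  N=0 Z=1
-- IRQ taken; context saved, return-PC = 6 --

K = 5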